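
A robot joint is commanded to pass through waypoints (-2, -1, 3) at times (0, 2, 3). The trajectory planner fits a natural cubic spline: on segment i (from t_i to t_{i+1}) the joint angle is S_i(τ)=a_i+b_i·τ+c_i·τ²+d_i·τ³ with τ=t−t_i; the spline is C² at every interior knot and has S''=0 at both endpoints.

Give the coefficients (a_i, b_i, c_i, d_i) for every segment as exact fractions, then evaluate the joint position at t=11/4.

  seg 0: a=-2 b=-2/3 c=0 d=7/24
  seg 1: a=-1 b=17/6 c=7/4 d=-7/12
S(11/4) = 477/256

Δ: Δ0=1/2, Δ1=4
row 1: diag=6, rhs=21; c'=1/6, d'=7/2
back: M1=7/2
M: M0=0, M1=7/2, M2=0
seg 0: a=-2, c=M0/2=0, d=(M1−M0)/(6·2)=7/24, b=Δ0−h0·(2M0+M1)/6=-2/3
seg 1: a=-1, c=M1/2=7/4, d=(M2−M1)/(6·1)=-7/12, b=Δ1−h1·(2M1+M2)/6=17/6
t_q=11/4 → seg 1, τ=3/4; S=-1+17/6·τ+7/4·τ²+-7/12·τ³=477/256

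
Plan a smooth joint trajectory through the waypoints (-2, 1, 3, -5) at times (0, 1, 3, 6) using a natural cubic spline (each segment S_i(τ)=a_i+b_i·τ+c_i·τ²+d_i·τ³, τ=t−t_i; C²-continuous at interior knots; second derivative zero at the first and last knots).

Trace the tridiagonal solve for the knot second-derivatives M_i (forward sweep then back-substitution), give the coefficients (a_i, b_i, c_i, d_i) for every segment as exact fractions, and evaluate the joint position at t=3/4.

Δ: Δ0=3, Δ1=1, Δ2=-8/3
row 1: diag=6, rhs=-12; c'=1/3, d'=-2
row 2: denom=10−2·1/3=28/3; d'=(-22−2·-2)/(28/3)=-27/14
back: M2=-27/14
back: M1=-2−1/3·-27/14=-19/14
M: M0=0, M1=-19/14, M2=-27/14, M3=0
seg 0: a=-2, c=M0/2=0, d=(M1−M0)/(6·1)=-19/84, b=Δ0−h0·(2M0+M1)/6=271/84
seg 1: a=1, c=M1/2=-19/28, d=(M2−M1)/(6·2)=-1/21, b=Δ1−h1·(2M1+M2)/6=107/42
seg 2: a=3, c=M2/2=-27/28, d=(M3−M2)/(6·3)=3/28, b=Δ2−h2·(2M2+M3)/6=-31/42
t_q=3/4 → seg 0, τ=3/4; S=-2+271/84·τ+0·τ²+-19/84·τ³=83/256

  seg 0: a=-2 b=271/84 c=0 d=-19/84
  seg 1: a=1 b=107/42 c=-19/28 d=-1/21
  seg 2: a=3 b=-31/42 c=-27/28 d=3/28
S(3/4) = 83/256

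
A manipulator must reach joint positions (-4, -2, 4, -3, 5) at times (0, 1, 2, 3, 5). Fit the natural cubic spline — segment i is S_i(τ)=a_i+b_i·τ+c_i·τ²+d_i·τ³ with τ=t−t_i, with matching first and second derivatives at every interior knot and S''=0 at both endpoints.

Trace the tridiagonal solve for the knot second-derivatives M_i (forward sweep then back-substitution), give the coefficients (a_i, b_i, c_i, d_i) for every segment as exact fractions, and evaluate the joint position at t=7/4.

Δ: Δ0=2, Δ1=6, Δ2=-7, Δ3=4
row 1: diag=4, rhs=24; c'=1/4, d'=6
row 2: denom=4−1·1/4=15/4; d'=(-78−1·6)/(15/4)=-112/5
row 3: denom=6−1·4/15=86/15; d'=(66−1·-112/5)/(86/15)=663/43
back: M3=663/43
back: M2=-112/5−4/15·663/43=-1140/43
back: M1=6−1/4·-1140/43=543/43
M: M0=0, M1=543/43, M2=-1140/43, M3=663/43, M4=0
seg 0: a=-4, c=M0/2=0, d=(M1−M0)/(6·1)=181/86, b=Δ0−h0·(2M0+M1)/6=-9/86
seg 1: a=-2, c=M1/2=543/86, d=(M2−M1)/(6·1)=-561/86, b=Δ1−h1·(2M1+M2)/6=267/43
seg 2: a=4, c=M2/2=-570/43, d=(M3−M2)/(6·1)=601/86, b=Δ2−h2·(2M2+M3)/6=-63/86
seg 3: a=-3, c=M3/2=663/86, d=(M4−M3)/(6·2)=-221/172, b=Δ3−h3·(2M3+M4)/6=-270/43
t_q=7/4 → seg 1, τ=3/4; S=-2+267/43·τ+543/86·τ²+-561/86·τ³=19025/5504

  seg 0: a=-4 b=-9/86 c=0 d=181/86
  seg 1: a=-2 b=267/43 c=543/86 d=-561/86
  seg 2: a=4 b=-63/86 c=-570/43 d=601/86
  seg 3: a=-3 b=-270/43 c=663/86 d=-221/172
S(7/4) = 19025/5504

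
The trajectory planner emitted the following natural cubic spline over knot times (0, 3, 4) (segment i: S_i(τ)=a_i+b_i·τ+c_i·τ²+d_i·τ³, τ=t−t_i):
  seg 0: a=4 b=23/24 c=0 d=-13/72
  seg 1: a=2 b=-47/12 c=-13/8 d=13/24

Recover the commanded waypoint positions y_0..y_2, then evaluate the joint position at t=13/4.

y_0=4 y_1=2 y_2=-3
S(13/4) = 475/512

y_0 = S_0(0) = a_0 = 4
y_1 = S_1(0) = a_1 = 2
y_2 = S_1(1) = -3
t_q=13/4 is in segment 1 (τ=1/4); S_1(τ)=475/512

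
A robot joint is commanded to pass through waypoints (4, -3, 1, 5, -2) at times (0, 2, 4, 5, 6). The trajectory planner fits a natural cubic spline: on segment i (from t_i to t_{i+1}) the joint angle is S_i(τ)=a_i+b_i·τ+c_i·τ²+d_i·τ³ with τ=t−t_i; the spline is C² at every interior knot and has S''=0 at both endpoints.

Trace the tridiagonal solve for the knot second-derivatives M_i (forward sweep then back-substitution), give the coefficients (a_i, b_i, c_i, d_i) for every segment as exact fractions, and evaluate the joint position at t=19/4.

  seg 0: a=4 b=-255/56 c=0 d=59/224
  seg 1: a=-3 b=-39/28 c=177/112 d=13/224
  seg 2: a=1 b=45/8 c=27/14 d=-199/56
  seg 3: a=5 b=-33/28 c=-489/56 d=163/56
S(19/4) = 17219/3584

Δ: Δ0=-7/2, Δ1=2, Δ2=4, Δ3=-7
row 1: diag=8, rhs=33; c'=1/4, d'=33/8
row 2: denom=6−2·1/4=11/2; d'=(12−2·33/8)/(11/2)=15/22
row 3: denom=4−1·2/11=42/11; d'=(-66−1·15/22)/(42/11)=-489/28
back: M3=-489/28
back: M2=15/22−2/11·-489/28=27/7
back: M1=33/8−1/4·27/7=177/56
M: M0=0, M1=177/56, M2=27/7, M3=-489/28, M4=0
seg 0: a=4, c=M0/2=0, d=(M1−M0)/(6·2)=59/224, b=Δ0−h0·(2M0+M1)/6=-255/56
seg 1: a=-3, c=M1/2=177/112, d=(M2−M1)/(6·2)=13/224, b=Δ1−h1·(2M1+M2)/6=-39/28
seg 2: a=1, c=M2/2=27/14, d=(M3−M2)/(6·1)=-199/56, b=Δ2−h2·(2M2+M3)/6=45/8
seg 3: a=5, c=M3/2=-489/56, d=(M4−M3)/(6·1)=163/56, b=Δ3−h3·(2M3+M4)/6=-33/28
t_q=19/4 → seg 2, τ=3/4; S=1+45/8·τ+27/14·τ²+-199/56·τ³=17219/3584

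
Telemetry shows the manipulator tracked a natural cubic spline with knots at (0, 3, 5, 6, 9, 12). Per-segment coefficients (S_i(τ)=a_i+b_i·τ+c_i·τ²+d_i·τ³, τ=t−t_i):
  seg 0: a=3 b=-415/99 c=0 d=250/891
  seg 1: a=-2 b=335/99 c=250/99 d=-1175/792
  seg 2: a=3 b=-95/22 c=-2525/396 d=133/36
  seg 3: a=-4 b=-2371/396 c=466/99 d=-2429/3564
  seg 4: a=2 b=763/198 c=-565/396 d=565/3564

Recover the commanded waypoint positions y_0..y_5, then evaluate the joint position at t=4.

y_0 = S_0(0) = a_0 = 3
y_1 = S_1(0) = a_1 = -2
y_2 = S_2(0) = a_2 = 3
y_3 = S_3(0) = a_3 = -4
y_4 = S_4(0) = a_4 = 2
y_5 = S_4(3) = 5
t_q=4 is in segment 1 (τ=1); S_1(τ)=1921/792

y_0=3 y_1=-2 y_2=3 y_3=-4 y_4=2 y_5=5
S(4) = 1921/792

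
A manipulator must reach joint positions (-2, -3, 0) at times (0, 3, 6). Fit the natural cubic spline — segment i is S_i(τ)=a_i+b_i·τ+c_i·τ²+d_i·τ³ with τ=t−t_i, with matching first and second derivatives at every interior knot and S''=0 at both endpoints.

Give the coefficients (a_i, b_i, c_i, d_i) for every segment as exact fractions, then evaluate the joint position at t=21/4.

Δ: Δ0=-1/3, Δ1=1
row 1: diag=12, rhs=8; c'=1/4, d'=2/3
back: M1=2/3
M: M0=0, M1=2/3, M2=0
seg 0: a=-2, c=M0/2=0, d=(M1−M0)/(6·3)=1/27, b=Δ0−h0·(2M0+M1)/6=-2/3
seg 1: a=-3, c=M1/2=1/3, d=(M2−M1)/(6·3)=-1/27, b=Δ1−h1·(2M1+M2)/6=1/3
t_q=21/4 → seg 1, τ=9/4; S=-3+1/3·τ+1/3·τ²+-1/27·τ³=-63/64

  seg 0: a=-2 b=-2/3 c=0 d=1/27
  seg 1: a=-3 b=1/3 c=1/3 d=-1/27
S(21/4) = -63/64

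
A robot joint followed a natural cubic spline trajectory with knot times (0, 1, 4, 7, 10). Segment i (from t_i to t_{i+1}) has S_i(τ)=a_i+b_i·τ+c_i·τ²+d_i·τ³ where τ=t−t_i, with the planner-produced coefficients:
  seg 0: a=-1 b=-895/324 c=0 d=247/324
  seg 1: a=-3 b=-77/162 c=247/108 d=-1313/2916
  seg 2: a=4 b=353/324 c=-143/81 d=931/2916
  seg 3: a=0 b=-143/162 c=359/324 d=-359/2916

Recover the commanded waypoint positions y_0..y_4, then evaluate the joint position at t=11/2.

y_0=-1 y_1=-3 y_2=4 y_3=0 y_4=4
S(11/2) = 263/96

y_0 = S_0(0) = a_0 = -1
y_1 = S_1(0) = a_1 = -3
y_2 = S_2(0) = a_2 = 4
y_3 = S_3(0) = a_3 = 0
y_4 = S_3(3) = 4
t_q=11/2 is in segment 2 (τ=3/2); S_2(τ)=263/96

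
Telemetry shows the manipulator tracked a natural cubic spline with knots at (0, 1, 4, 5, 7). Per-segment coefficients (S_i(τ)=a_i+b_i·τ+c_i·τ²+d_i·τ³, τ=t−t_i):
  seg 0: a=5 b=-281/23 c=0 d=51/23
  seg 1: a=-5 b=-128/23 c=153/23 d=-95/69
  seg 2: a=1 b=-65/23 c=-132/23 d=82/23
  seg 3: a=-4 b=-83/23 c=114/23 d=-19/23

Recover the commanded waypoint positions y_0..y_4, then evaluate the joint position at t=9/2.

y_0 = S_0(0) = a_0 = 5
y_1 = S_1(0) = a_1 = -5
y_2 = S_2(0) = a_2 = 1
y_3 = S_3(0) = a_3 = -4
y_4 = S_3(2) = 2
t_q=9/2 is in segment 2 (τ=1/2); S_2(τ)=-129/92

y_0=5 y_1=-5 y_2=1 y_3=-4 y_4=2
S(9/2) = -129/92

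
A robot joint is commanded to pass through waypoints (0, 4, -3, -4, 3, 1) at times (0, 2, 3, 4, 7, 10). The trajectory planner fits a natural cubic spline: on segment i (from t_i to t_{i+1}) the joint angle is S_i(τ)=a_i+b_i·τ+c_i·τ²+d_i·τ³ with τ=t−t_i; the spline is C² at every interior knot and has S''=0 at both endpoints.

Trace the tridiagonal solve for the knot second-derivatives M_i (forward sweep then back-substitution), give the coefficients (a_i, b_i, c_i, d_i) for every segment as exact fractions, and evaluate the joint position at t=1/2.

  seg 0: a=0 b=10852/1929 c=0 d=-3497/3858
  seg 1: a=4 b=-10130/1929 c=-3497/643 d=7118/1929
  seg 2: a=-3 b=-9758/1929 c=3621/643 d=-3034/1929
  seg 3: a=-4 b=2866/1929 c=587/643 d=-1216/5787
  seg 4: a=3 b=2488/1929 c=-629/643 d=629/5787
S(1/2) = 27773/10288

Δ: Δ0=2, Δ1=-7, Δ2=-1, Δ3=7/3, Δ4=-2/3
row 1: diag=6, rhs=-54; c'=1/6, d'=-9
row 2: denom=4−1·1/6=23/6; d'=(36−1·-9)/(23/6)=270/23
row 3: denom=8−1·6/23=178/23; d'=(20−1·270/23)/(178/23)=95/89
row 4: denom=12−3·69/178=1929/178; d'=(-18−3·95/89)/(1929/178)=-1258/643
back: M4=-1258/643
back: M3=95/89−69/178·-1258/643=1174/643
back: M2=270/23−6/23·1174/643=7242/643
back: M1=-9−1/6·7242/643=-6994/643
M: M0=0, M1=-6994/643, M2=7242/643, M3=1174/643, M4=-1258/643, M5=0
seg 0: a=0, c=M0/2=0, d=(M1−M0)/(6·2)=-3497/3858, b=Δ0−h0·(2M0+M1)/6=10852/1929
seg 1: a=4, c=M1/2=-3497/643, d=(M2−M1)/(6·1)=7118/1929, b=Δ1−h1·(2M1+M2)/6=-10130/1929
seg 2: a=-3, c=M2/2=3621/643, d=(M3−M2)/(6·1)=-3034/1929, b=Δ2−h2·(2M2+M3)/6=-9758/1929
seg 3: a=-4, c=M3/2=587/643, d=(M4−M3)/(6·3)=-1216/5787, b=Δ3−h3·(2M3+M4)/6=2866/1929
seg 4: a=3, c=M4/2=-629/643, d=(M5−M4)/(6·3)=629/5787, b=Δ4−h4·(2M4+M5)/6=2488/1929
t_q=1/2 → seg 0, τ=1/2; S=0+10852/1929·τ+0·τ²+-3497/3858·τ³=27773/10288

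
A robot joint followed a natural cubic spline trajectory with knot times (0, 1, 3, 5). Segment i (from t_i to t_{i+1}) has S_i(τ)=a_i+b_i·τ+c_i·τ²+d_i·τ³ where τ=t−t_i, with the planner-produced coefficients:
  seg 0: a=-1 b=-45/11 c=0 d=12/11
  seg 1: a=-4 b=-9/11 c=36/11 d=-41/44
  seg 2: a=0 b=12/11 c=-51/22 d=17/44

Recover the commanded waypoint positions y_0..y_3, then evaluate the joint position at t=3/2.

y_0=-1 y_1=-4 y_2=0 y_3=-4
S(3/2) = -1305/352

y_0 = S_0(0) = a_0 = -1
y_1 = S_1(0) = a_1 = -4
y_2 = S_2(0) = a_2 = 0
y_3 = S_2(2) = -4
t_q=3/2 is in segment 1 (τ=1/2); S_1(τ)=-1305/352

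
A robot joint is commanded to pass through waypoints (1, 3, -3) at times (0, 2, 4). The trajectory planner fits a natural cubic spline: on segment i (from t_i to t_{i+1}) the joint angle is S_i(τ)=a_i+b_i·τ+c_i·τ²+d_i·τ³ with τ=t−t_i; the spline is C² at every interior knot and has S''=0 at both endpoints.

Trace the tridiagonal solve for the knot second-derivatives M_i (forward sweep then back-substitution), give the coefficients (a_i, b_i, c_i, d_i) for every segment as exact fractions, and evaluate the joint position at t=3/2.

  seg 0: a=1 b=2 c=0 d=-1/4
  seg 1: a=3 b=-1 c=-3/2 d=1/4
S(3/2) = 101/32

Δ: Δ0=1, Δ1=-3
row 1: diag=8, rhs=-24; c'=1/4, d'=-3
back: M1=-3
M: M0=0, M1=-3, M2=0
seg 0: a=1, c=M0/2=0, d=(M1−M0)/(6·2)=-1/4, b=Δ0−h0·(2M0+M1)/6=2
seg 1: a=3, c=M1/2=-3/2, d=(M2−M1)/(6·2)=1/4, b=Δ1−h1·(2M1+M2)/6=-1
t_q=3/2 → seg 0, τ=3/2; S=1+2·τ+0·τ²+-1/4·τ³=101/32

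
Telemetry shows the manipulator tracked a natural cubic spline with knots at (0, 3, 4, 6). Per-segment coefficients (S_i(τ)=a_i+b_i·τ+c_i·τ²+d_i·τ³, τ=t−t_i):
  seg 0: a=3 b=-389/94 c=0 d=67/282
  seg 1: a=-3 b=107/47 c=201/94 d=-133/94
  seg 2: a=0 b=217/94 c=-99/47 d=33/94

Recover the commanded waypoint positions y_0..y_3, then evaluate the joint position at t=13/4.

y_0=3 y_1=-3 y_2=0 y_3=-1
S(13/4) = -13953/6016

y_0 = S_0(0) = a_0 = 3
y_1 = S_1(0) = a_1 = -3
y_2 = S_2(0) = a_2 = 0
y_3 = S_2(2) = -1
t_q=13/4 is in segment 1 (τ=1/4); S_1(τ)=-13953/6016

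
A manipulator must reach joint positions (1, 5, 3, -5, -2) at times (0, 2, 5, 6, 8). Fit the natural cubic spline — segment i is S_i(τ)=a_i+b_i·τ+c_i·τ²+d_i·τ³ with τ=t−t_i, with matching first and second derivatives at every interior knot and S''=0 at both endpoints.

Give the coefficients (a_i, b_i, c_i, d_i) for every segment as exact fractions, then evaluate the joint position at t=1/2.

Δ: Δ0=2, Δ1=-2/3, Δ2=-8, Δ3=3/2
row 1: diag=10, rhs=-16; c'=3/10, d'=-8/5
row 2: denom=8−3·3/10=71/10; d'=(-44−3·-8/5)/(71/10)=-392/71
row 3: denom=6−1·10/71=416/71; d'=(57−1·-392/71)/(416/71)=4439/416
back: M3=4439/416
back: M2=-392/71−10/71·4439/416=-1461/208
back: M1=-8/5−3/10·-1461/208=211/416
M: M0=0, M1=211/416, M2=-1461/208, M3=4439/416, M4=0
seg 0: a=1, c=M0/2=0, d=(M1−M0)/(6·2)=211/4992, b=Δ0−h0·(2M0+M1)/6=2285/1248
seg 1: a=5, c=M1/2=211/832, d=(M2−M1)/(6·3)=-241/576, b=Δ1−h1·(2M1+M2)/6=1459/624
seg 2: a=3, c=M2/2=-1461/416, d=(M3−M2)/(6·1)=7361/2496, b=Δ2−h2·(2M2+M3)/6=-18563/2496
seg 3: a=-5, c=M3/2=4439/832, d=(M4−M3)/(6·2)=-4439/4992, b=Δ3−h3·(2M3+M4)/6=-3503/624
t_q=1/2 → seg 0, τ=1/2; S=1+2285/1248·τ+0·τ²+211/4992·τ³=25569/13312

  seg 0: a=1 b=2285/1248 c=0 d=211/4992
  seg 1: a=5 b=1459/624 c=211/832 d=-241/576
  seg 2: a=3 b=-18563/2496 c=-1461/416 d=7361/2496
  seg 3: a=-5 b=-3503/624 c=4439/832 d=-4439/4992
S(1/2) = 25569/13312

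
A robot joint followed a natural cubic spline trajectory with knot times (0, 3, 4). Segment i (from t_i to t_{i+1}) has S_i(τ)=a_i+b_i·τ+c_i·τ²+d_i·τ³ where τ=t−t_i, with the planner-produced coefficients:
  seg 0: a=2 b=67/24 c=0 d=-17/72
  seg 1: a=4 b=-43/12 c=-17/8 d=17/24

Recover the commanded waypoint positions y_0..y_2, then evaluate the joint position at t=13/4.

y_0=2 y_1=4 y_2=-1
S(13/4) = 1527/512

y_0 = S_0(0) = a_0 = 2
y_1 = S_1(0) = a_1 = 4
y_2 = S_1(1) = -1
t_q=13/4 is in segment 1 (τ=1/4); S_1(τ)=1527/512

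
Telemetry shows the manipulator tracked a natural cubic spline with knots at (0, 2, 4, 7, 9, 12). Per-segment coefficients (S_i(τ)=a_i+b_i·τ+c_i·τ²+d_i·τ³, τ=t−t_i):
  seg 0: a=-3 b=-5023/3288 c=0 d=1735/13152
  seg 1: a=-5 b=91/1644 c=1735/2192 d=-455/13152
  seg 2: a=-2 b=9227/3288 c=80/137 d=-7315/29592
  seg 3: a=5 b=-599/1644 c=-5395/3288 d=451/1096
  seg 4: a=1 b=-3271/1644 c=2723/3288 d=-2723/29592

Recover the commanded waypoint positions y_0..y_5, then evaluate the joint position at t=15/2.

y_0 = S_0(0) = a_0 = -3
y_1 = S_1(0) = a_1 = -5
y_2 = S_2(0) = a_2 = -2
y_3 = S_3(0) = a_3 = 5
y_4 = S_4(0) = a_4 = 1
y_5 = S_4(3) = 0
t_q=15/2 is in segment 3 (τ=1/2); S_3(τ)=39097/8768

y_0=-3 y_1=-5 y_2=-2 y_3=5 y_4=1 y_5=0
S(15/2) = 39097/8768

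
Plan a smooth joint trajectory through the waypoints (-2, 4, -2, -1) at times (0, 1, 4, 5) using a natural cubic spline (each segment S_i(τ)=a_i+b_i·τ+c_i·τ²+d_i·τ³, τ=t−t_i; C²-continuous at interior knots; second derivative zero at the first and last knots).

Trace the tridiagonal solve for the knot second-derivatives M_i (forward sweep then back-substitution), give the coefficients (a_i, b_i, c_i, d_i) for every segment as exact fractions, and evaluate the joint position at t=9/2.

  seg 0: a=-2 b=403/55 c=0 d=-73/55
  seg 1: a=4 b=184/55 c=-219/55 d=11/15
  seg 2: a=-2 b=-41/55 c=144/55 d=-48/55
S(9/2) = -201/110

Δ: Δ0=6, Δ1=-2, Δ2=1
row 1: diag=8, rhs=-48; c'=3/8, d'=-6
row 2: denom=8−3·3/8=55/8; d'=(18−3·-6)/(55/8)=288/55
back: M2=288/55
back: M1=-6−3/8·288/55=-438/55
M: M0=0, M1=-438/55, M2=288/55, M3=0
seg 0: a=-2, c=M0/2=0, d=(M1−M0)/(6·1)=-73/55, b=Δ0−h0·(2M0+M1)/6=403/55
seg 1: a=4, c=M1/2=-219/55, d=(M2−M1)/(6·3)=11/15, b=Δ1−h1·(2M1+M2)/6=184/55
seg 2: a=-2, c=M2/2=144/55, d=(M3−M2)/(6·1)=-48/55, b=Δ2−h2·(2M2+M3)/6=-41/55
t_q=9/2 → seg 2, τ=1/2; S=-2+-41/55·τ+144/55·τ²+-48/55·τ³=-201/110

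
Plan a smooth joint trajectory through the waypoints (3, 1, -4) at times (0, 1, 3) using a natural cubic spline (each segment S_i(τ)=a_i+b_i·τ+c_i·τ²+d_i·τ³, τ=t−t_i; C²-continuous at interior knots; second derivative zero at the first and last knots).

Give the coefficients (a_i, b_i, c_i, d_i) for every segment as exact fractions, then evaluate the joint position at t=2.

  seg 0: a=3 b=-23/12 c=0 d=-1/12
  seg 1: a=1 b=-13/6 c=-1/4 d=1/24
S(2) = -11/8

Δ: Δ0=-2, Δ1=-5/2
row 1: diag=6, rhs=-3; c'=1/3, d'=-1/2
back: M1=-1/2
M: M0=0, M1=-1/2, M2=0
seg 0: a=3, c=M0/2=0, d=(M1−M0)/(6·1)=-1/12, b=Δ0−h0·(2M0+M1)/6=-23/12
seg 1: a=1, c=M1/2=-1/4, d=(M2−M1)/(6·2)=1/24, b=Δ1−h1·(2M1+M2)/6=-13/6
t_q=2 → seg 1, τ=1; S=1+-13/6·τ+-1/4·τ²+1/24·τ³=-11/8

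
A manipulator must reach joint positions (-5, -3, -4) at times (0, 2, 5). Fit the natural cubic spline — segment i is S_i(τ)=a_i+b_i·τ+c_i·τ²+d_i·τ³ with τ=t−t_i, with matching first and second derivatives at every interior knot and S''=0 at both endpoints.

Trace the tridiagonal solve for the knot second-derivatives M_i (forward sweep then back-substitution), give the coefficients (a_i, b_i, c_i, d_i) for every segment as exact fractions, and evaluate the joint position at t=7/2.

Δ: Δ0=1, Δ1=-1/3
row 1: diag=10, rhs=-8; c'=3/10, d'=-4/5
back: M1=-4/5
M: M0=0, M1=-4/5, M2=0
seg 0: a=-5, c=M0/2=0, d=(M1−M0)/(6·2)=-1/15, b=Δ0−h0·(2M0+M1)/6=19/15
seg 1: a=-3, c=M1/2=-2/5, d=(M2−M1)/(6·3)=2/45, b=Δ1−h1·(2M1+M2)/6=7/15
t_q=7/2 → seg 1, τ=3/2; S=-3+7/15·τ+-2/5·τ²+2/45·τ³=-61/20

  seg 0: a=-5 b=19/15 c=0 d=-1/15
  seg 1: a=-3 b=7/15 c=-2/5 d=2/45
S(7/2) = -61/20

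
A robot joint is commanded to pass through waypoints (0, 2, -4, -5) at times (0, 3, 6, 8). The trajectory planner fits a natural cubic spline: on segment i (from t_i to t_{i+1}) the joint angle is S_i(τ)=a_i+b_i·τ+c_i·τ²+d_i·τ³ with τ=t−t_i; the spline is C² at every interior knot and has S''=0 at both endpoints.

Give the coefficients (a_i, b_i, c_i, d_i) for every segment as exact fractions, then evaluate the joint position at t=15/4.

Δ: Δ0=2/3, Δ1=-2, Δ2=-1/2
row 1: diag=12, rhs=-16; c'=1/4, d'=-4/3
row 2: denom=10−3·1/4=37/4; d'=(9−3·-4/3)/(37/4)=52/37
back: M2=52/37
back: M1=-4/3−1/4·52/37=-187/111
M: M0=0, M1=-187/111, M2=52/37, M3=0
seg 0: a=0, c=M0/2=0, d=(M1−M0)/(6·3)=-187/1998, b=Δ0−h0·(2M0+M1)/6=335/222
seg 1: a=2, c=M1/2=-187/222, d=(M2−M1)/(6·3)=343/1998, b=Δ1−h1·(2M1+M2)/6=-113/111
seg 2: a=-4, c=M2/2=26/37, d=(M3−M2)/(6·2)=-13/111, b=Δ2−h2·(2M2+M3)/6=-319/222
t_q=15/4 → seg 1, τ=3/4; S=2+-113/111·τ+-187/222·τ²+343/1998·τ³=3955/4736

  seg 0: a=0 b=335/222 c=0 d=-187/1998
  seg 1: a=2 b=-113/111 c=-187/222 d=343/1998
  seg 2: a=-4 b=-319/222 c=26/37 d=-13/111
S(15/4) = 3955/4736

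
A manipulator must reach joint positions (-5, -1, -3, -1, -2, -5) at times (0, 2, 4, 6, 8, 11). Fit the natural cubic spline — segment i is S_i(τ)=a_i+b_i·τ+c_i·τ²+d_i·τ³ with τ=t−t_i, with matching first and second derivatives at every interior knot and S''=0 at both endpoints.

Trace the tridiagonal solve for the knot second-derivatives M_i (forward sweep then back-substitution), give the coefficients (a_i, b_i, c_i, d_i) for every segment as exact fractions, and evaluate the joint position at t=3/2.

Δ: Δ0=2, Δ1=-1, Δ2=1, Δ3=-1/2, Δ4=-1
row 1: diag=8, rhs=-18; c'=1/4, d'=-9/4
row 2: denom=8−2·1/4=15/2; d'=(12−2·-9/4)/(15/2)=11/5
row 3: denom=8−2·4/15=112/15; d'=(-9−2·11/5)/(112/15)=-201/112
row 4: denom=10−2·15/56=265/28; d'=(-3−2·-201/112)/(265/28)=33/530
back: M4=33/530
back: M3=-201/112−15/56·33/530=-96/53
back: M2=11/5−4/15·-96/53=711/265
back: M1=-9/4−1/4·711/265=-774/265
M: M0=0, M1=-774/265, M2=711/265, M3=-96/53, M4=33/530, M5=0
seg 0: a=-5, c=M0/2=0, d=(M1−M0)/(6·2)=-129/530, b=Δ0−h0·(2M0+M1)/6=788/265
seg 1: a=-1, c=M1/2=-387/265, d=(M2−M1)/(6·2)=99/212, b=Δ1−h1·(2M1+M2)/6=14/265
seg 2: a=-3, c=M2/2=711/530, d=(M3−M2)/(6·2)=-397/1060, b=Δ2−h2·(2M2+M3)/6=-49/265
seg 3: a=-1, c=M3/2=-48/53, d=(M4−M3)/(6·2)=331/2120, b=Δ3−h3·(2M3+M4)/6=182/265
seg 4: a=-2, c=M4/2=33/1060, d=(M5−M4)/(6·3)=-11/3180, b=Δ4−h4·(2M4+M5)/6=-563/530
t_q=3/2 → seg 0, τ=3/2; S=-5+788/265·τ+0·τ²+-129/530·τ³=-5771/4240

  seg 0: a=-5 b=788/265 c=0 d=-129/530
  seg 1: a=-1 b=14/265 c=-387/265 d=99/212
  seg 2: a=-3 b=-49/265 c=711/530 d=-397/1060
  seg 3: a=-1 b=182/265 c=-48/53 d=331/2120
  seg 4: a=-2 b=-563/530 c=33/1060 d=-11/3180
S(3/2) = -5771/4240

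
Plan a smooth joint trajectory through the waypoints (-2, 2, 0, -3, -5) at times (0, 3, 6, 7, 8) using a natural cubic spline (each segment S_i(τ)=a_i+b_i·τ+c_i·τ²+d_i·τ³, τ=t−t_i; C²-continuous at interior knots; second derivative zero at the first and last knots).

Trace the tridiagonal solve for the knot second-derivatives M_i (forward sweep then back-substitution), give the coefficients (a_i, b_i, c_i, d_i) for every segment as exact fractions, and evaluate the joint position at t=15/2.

  seg 0: a=-2 b=541/336 c=0 d=-31/1008
  seg 1: a=2 b=131/168 c=-31/112 d=-23/336
  seg 2: a=0 b=-131/48 c=-25/28 d=209/336
  seg 3: a=-3 b=-445/168 c=109/112 d=-109/336
S(15/2) = -3693/896

Δ: Δ0=4/3, Δ1=-2/3, Δ2=-3, Δ3=-2
row 1: diag=12, rhs=-12; c'=1/4, d'=-1
row 2: denom=8−3·1/4=29/4; d'=(-14−3·-1)/(29/4)=-44/29
row 3: denom=4−1·4/29=112/29; d'=(6−1·-44/29)/(112/29)=109/56
back: M3=109/56
back: M2=-44/29−4/29·109/56=-25/14
back: M1=-1−1/4·-25/14=-31/56
M: M0=0, M1=-31/56, M2=-25/14, M3=109/56, M4=0
seg 0: a=-2, c=M0/2=0, d=(M1−M0)/(6·3)=-31/1008, b=Δ0−h0·(2M0+M1)/6=541/336
seg 1: a=2, c=M1/2=-31/112, d=(M2−M1)/(6·3)=-23/336, b=Δ1−h1·(2M1+M2)/6=131/168
seg 2: a=0, c=M2/2=-25/28, d=(M3−M2)/(6·1)=209/336, b=Δ2−h2·(2M2+M3)/6=-131/48
seg 3: a=-3, c=M3/2=109/112, d=(M4−M3)/(6·1)=-109/336, b=Δ3−h3·(2M3+M4)/6=-445/168
t_q=15/2 → seg 3, τ=1/2; S=-3+-445/168·τ+109/112·τ²+-109/336·τ³=-3693/896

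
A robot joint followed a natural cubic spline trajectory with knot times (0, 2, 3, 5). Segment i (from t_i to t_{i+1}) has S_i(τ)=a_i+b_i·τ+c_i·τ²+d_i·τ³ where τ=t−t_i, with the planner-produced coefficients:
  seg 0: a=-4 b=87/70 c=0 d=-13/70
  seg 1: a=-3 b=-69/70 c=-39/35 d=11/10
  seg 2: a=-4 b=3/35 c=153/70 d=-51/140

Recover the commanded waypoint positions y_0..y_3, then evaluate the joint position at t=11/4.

y_0 = S_0(0) = a_0 = -4
y_1 = S_1(0) = a_1 = -3
y_2 = S_2(0) = a_2 = -4
y_3 = S_2(2) = 2
t_q=11/4 is in segment 1 (τ=3/4); S_1(τ)=-17481/4480

y_0=-4 y_1=-3 y_2=-4 y_3=2
S(11/4) = -17481/4480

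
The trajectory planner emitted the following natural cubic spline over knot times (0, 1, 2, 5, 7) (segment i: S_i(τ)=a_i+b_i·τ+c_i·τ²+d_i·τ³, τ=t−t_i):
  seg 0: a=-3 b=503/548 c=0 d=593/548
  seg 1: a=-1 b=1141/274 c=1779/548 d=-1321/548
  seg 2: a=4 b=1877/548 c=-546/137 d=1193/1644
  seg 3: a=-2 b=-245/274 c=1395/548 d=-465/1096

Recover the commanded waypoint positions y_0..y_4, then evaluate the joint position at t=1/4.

y_0 = S_0(0) = a_0 = -3
y_1 = S_1(0) = a_1 = -1
y_2 = S_2(0) = a_2 = 4
y_3 = S_3(0) = a_3 = -2
y_4 = S_3(2) = 3
t_q=1/4 is in segment 0 (τ=1/4); S_0(τ)=-96575/35072

y_0=-3 y_1=-1 y_2=4 y_3=-2 y_4=3
S(1/4) = -96575/35072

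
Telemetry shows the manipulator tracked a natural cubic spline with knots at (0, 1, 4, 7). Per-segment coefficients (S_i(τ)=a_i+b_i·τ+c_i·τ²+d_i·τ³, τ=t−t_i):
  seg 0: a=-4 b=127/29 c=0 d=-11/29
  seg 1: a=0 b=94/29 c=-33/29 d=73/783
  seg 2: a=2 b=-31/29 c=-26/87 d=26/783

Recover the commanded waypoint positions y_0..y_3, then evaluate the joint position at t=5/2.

y_0 = S_0(0) = a_0 = -4
y_1 = S_1(0) = a_1 = 0
y_2 = S_2(0) = a_2 = 2
y_3 = S_2(3) = -3
t_q=5/2 is in segment 1 (τ=3/2); S_1(τ)=607/232

y_0=-4 y_1=0 y_2=2 y_3=-3
S(5/2) = 607/232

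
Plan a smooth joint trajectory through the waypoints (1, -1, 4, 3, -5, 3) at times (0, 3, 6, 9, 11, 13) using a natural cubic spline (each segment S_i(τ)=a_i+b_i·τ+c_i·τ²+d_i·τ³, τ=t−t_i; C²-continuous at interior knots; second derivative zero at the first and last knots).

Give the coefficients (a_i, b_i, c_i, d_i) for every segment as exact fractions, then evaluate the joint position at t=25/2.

Δ: Δ0=-2/3, Δ1=5/3, Δ2=-1/3, Δ3=-4, Δ4=4
row 1: diag=12, rhs=14; c'=1/4, d'=7/6
row 2: denom=12−3·1/4=45/4; d'=(-12−3·7/6)/(45/4)=-62/45
row 3: denom=10−3·4/15=46/5; d'=(-22−3·-62/45)/(46/5)=-134/69
row 4: denom=8−2·5/23=174/23; d'=(48−2·-134/69)/(174/23)=1790/261
back: M4=1790/261
back: M3=-134/69−5/23·1790/261=-896/261
back: M2=-62/45−4/15·-896/261=-362/783
back: M1=7/6−1/4·-362/783=1004/783
M: M0=0, M1=1004/783, M2=-362/783, M3=-896/261, M4=1790/261, M5=0
seg 0: a=1, c=M0/2=0, d=(M1−M0)/(6·3)=502/7047, b=Δ0−h0·(2M0+M1)/6=-1024/783
seg 1: a=-1, c=M1/2=502/783, d=(M2−M1)/(6·3)=-683/7047, b=Δ1−h1·(2M1+M2)/6=482/783
seg 2: a=4, c=M2/2=-181/783, d=(M3−M2)/(6·3)=-1163/7047, b=Δ2−h2·(2M2+M3)/6=1445/783
seg 3: a=3, c=M3/2=-448/261, d=(M4−M3)/(6·2)=1343/1566, b=Δ3−h3·(2M3+M4)/6=-3130/783
seg 4: a=-5, c=M4/2=895/261, d=(M5−M4)/(6·2)=-895/1566, b=Δ4−h4·(2M4+M5)/6=-448/783
t_q=25/2 → seg 4, τ=3/2; S=-5+-448/783·τ+895/261·τ²+-895/1566·τ³=-299/4176

  seg 0: a=1 b=-1024/783 c=0 d=502/7047
  seg 1: a=-1 b=482/783 c=502/783 d=-683/7047
  seg 2: a=4 b=1445/783 c=-181/783 d=-1163/7047
  seg 3: a=3 b=-3130/783 c=-448/261 d=1343/1566
  seg 4: a=-5 b=-448/783 c=895/261 d=-895/1566
S(25/2) = -299/4176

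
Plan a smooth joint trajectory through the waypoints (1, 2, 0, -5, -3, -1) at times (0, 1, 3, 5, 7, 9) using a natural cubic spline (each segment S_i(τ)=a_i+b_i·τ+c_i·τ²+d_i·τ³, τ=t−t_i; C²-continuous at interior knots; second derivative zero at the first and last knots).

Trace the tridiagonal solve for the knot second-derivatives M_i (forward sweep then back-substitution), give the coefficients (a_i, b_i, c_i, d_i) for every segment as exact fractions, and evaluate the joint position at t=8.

Δ: Δ0=1, Δ1=-1, Δ2=-5/2, Δ3=1, Δ4=1
row 1: diag=6, rhs=-12; c'=1/3, d'=-2
row 2: denom=8−2·1/3=22/3; d'=(-9−2·-2)/(22/3)=-15/22
row 3: denom=8−2·3/11=82/11; d'=(21−2·-15/22)/(82/11)=3
row 4: denom=8−2·11/41=306/41; d'=(0−2·3)/(306/41)=-41/51
back: M4=-41/51
back: M3=3−11/41·-41/51=164/51
back: M2=-15/22−3/11·164/51=-53/34
back: M1=-2−1/3·-53/34=-151/102
M: M0=0, M1=-151/102, M2=-53/34, M3=164/51, M4=-41/51, M5=0
seg 0: a=1, c=M0/2=0, d=(M1−M0)/(6·1)=-151/612, b=Δ0−h0·(2M0+M1)/6=763/612
seg 1: a=2, c=M1/2=-151/204, d=(M2−M1)/(6·2)=-1/153, b=Δ1−h1·(2M1+M2)/6=155/306
seg 2: a=0, c=M2/2=-53/68, d=(M3−M2)/(6·2)=487/1224, b=Δ2−h2·(2M2+M3)/6=-775/306
seg 3: a=-5, c=M3/2=82/51, d=(M4−M3)/(6·2)=-205/612, b=Δ3−h3·(2M3+M4)/6=-134/153
seg 4: a=-3, c=M4/2=-41/102, d=(M5−M4)/(6·2)=41/612, b=Δ4−h4·(2M4+M5)/6=235/153
t_q=8 → seg 4, τ=1; S=-3+235/153·τ+-41/102·τ²+41/612·τ³=-367/204

  seg 0: a=1 b=763/612 c=0 d=-151/612
  seg 1: a=2 b=155/306 c=-151/204 d=-1/153
  seg 2: a=0 b=-775/306 c=-53/68 d=487/1224
  seg 3: a=-5 b=-134/153 c=82/51 d=-205/612
  seg 4: a=-3 b=235/153 c=-41/102 d=41/612
S(8) = -367/204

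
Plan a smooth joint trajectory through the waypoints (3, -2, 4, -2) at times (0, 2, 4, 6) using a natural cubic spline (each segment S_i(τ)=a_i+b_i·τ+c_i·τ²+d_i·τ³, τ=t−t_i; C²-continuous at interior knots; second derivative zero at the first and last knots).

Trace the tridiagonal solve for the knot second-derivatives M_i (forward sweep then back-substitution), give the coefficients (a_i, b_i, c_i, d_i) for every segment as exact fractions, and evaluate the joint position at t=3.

  seg 0: a=3 b=-131/30 c=0 d=7/15
  seg 1: a=-2 b=37/30 c=14/5 d=-23/24
  seg 2: a=4 b=14/15 c=-59/20 d=59/120
S(3) = 43/40

Δ: Δ0=-5/2, Δ1=3, Δ2=-3
row 1: diag=8, rhs=33; c'=1/4, d'=33/8
row 2: denom=8−2·1/4=15/2; d'=(-36−2·33/8)/(15/2)=-59/10
back: M2=-59/10
back: M1=33/8−1/4·-59/10=28/5
M: M0=0, M1=28/5, M2=-59/10, M3=0
seg 0: a=3, c=M0/2=0, d=(M1−M0)/(6·2)=7/15, b=Δ0−h0·(2M0+M1)/6=-131/30
seg 1: a=-2, c=M1/2=14/5, d=(M2−M1)/(6·2)=-23/24, b=Δ1−h1·(2M1+M2)/6=37/30
seg 2: a=4, c=M2/2=-59/20, d=(M3−M2)/(6·2)=59/120, b=Δ2−h2·(2M2+M3)/6=14/15
t_q=3 → seg 1, τ=1; S=-2+37/30·τ+14/5·τ²+-23/24·τ³=43/40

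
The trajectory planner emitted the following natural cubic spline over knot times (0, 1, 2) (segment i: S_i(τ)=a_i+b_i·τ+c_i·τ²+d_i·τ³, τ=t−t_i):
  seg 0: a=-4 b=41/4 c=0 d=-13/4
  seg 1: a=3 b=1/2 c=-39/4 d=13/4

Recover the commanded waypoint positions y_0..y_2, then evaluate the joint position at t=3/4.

y_0=-4 y_1=3 y_2=-3
S(3/4) = 593/256

y_0 = S_0(0) = a_0 = -4
y_1 = S_1(0) = a_1 = 3
y_2 = S_1(1) = -3
t_q=3/4 is in segment 0 (τ=3/4); S_0(τ)=593/256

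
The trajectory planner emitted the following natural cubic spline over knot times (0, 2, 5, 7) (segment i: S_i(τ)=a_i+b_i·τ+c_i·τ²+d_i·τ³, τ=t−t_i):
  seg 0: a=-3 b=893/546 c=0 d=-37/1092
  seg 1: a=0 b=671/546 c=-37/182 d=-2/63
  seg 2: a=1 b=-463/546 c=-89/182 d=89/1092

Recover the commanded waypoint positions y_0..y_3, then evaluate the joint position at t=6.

y_0=-3 y_1=0 y_2=1 y_3=-2
S(6) = -93/364

y_0 = S_0(0) = a_0 = -3
y_1 = S_1(0) = a_1 = 0
y_2 = S_2(0) = a_2 = 1
y_3 = S_2(2) = -2
t_q=6 is in segment 2 (τ=1); S_2(τ)=-93/364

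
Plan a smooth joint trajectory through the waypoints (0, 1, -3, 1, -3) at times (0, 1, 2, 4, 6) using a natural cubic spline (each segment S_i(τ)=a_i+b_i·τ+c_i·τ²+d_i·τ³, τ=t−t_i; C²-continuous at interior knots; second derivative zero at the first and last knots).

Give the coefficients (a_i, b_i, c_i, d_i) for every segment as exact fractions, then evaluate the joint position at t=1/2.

Δ: Δ0=1, Δ1=-4, Δ2=2, Δ3=-2
row 1: diag=4, rhs=-30; c'=1/4, d'=-15/2
row 2: denom=6−1·1/4=23/4; d'=(36−1·-15/2)/(23/4)=174/23
row 3: denom=8−2·8/23=168/23; d'=(-24−2·174/23)/(168/23)=-75/14
back: M3=-75/14
back: M2=174/23−8/23·-75/14=66/7
back: M1=-15/2−1/4·66/7=-69/7
M: M0=0, M1=-69/7, M2=66/7, M3=-75/14, M4=0
seg 0: a=0, c=M0/2=0, d=(M1−M0)/(6·1)=-23/14, b=Δ0−h0·(2M0+M1)/6=37/14
seg 1: a=1, c=M1/2=-69/14, d=(M2−M1)/(6·1)=45/14, b=Δ1−h1·(2M1+M2)/6=-16/7
seg 2: a=-3, c=M2/2=33/7, d=(M3−M2)/(6·2)=-69/56, b=Δ2−h2·(2M2+M3)/6=-5/2
seg 3: a=1, c=M3/2=-75/28, d=(M4−M3)/(6·2)=25/56, b=Δ3−h3·(2M3+M4)/6=11/7
t_q=1/2 → seg 0, τ=1/2; S=0+37/14·τ+0·τ²+-23/14·τ³=125/112

  seg 0: a=0 b=37/14 c=0 d=-23/14
  seg 1: a=1 b=-16/7 c=-69/14 d=45/14
  seg 2: a=-3 b=-5/2 c=33/7 d=-69/56
  seg 3: a=1 b=11/7 c=-75/28 d=25/56
S(1/2) = 125/112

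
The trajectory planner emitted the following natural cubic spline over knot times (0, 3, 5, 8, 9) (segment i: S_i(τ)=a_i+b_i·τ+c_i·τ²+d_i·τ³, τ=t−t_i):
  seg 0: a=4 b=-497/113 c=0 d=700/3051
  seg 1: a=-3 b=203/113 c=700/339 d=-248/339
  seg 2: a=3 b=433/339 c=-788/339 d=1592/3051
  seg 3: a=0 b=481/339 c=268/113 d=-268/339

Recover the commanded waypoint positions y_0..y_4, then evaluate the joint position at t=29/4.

y_0=4 y_1=-3 y_2=3 y_3=0 y_4=3
S(29/4) = 45/904

y_0 = S_0(0) = a_0 = 4
y_1 = S_1(0) = a_1 = -3
y_2 = S_2(0) = a_2 = 3
y_3 = S_3(0) = a_3 = 0
y_4 = S_3(1) = 3
t_q=29/4 is in segment 2 (τ=9/4); S_2(τ)=45/904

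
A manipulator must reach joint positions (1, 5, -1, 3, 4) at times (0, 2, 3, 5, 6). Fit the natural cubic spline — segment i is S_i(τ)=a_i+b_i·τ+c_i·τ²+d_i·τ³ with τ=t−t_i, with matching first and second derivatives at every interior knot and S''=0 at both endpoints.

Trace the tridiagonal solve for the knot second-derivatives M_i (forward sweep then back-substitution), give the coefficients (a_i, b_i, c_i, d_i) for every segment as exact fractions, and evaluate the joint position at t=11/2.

Δ: Δ0=2, Δ1=-6, Δ2=2, Δ3=1
row 1: diag=6, rhs=-48; c'=1/6, d'=-8
row 2: denom=6−1·1/6=35/6; d'=(48−1·-8)/(35/6)=48/5
row 3: denom=6−2·12/35=186/35; d'=(-6−2·48/5)/(186/35)=-147/31
back: M3=-147/31
back: M2=48/5−12/35·-147/31=348/31
back: M1=-8−1/6·348/31=-306/31
M: M0=0, M1=-306/31, M2=348/31, M3=-147/31, M4=0
seg 0: a=1, c=M0/2=0, d=(M1−M0)/(6·2)=-51/62, b=Δ0−h0·(2M0+M1)/6=164/31
seg 1: a=5, c=M1/2=-153/31, d=(M2−M1)/(6·1)=109/31, b=Δ1−h1·(2M1+M2)/6=-142/31
seg 2: a=-1, c=M2/2=174/31, d=(M3−M2)/(6·2)=-165/124, b=Δ2−h2·(2M2+M3)/6=-121/31
seg 3: a=3, c=M3/2=-147/62, d=(M4−M3)/(6·1)=49/62, b=Δ3−h3·(2M3+M4)/6=80/31
t_q=11/2 → seg 3, τ=1/2; S=3+80/31·τ+-147/62·τ²+49/62·τ³=1883/496

  seg 0: a=1 b=164/31 c=0 d=-51/62
  seg 1: a=5 b=-142/31 c=-153/31 d=109/31
  seg 2: a=-1 b=-121/31 c=174/31 d=-165/124
  seg 3: a=3 b=80/31 c=-147/62 d=49/62
S(11/2) = 1883/496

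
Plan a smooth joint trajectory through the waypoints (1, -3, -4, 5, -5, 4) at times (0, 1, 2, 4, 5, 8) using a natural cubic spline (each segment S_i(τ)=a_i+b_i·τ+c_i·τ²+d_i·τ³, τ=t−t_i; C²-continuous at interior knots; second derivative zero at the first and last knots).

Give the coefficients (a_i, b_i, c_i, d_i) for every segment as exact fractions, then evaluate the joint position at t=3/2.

  seg 0: a=1 b=-8091/1906 c=0 d=467/1906
  seg 1: a=-3 b=-3345/953 c=1401/1906 d=3383/1906
  seg 2: a=-4 b=6261/1906 c=5775/953 d=-2598/953
  seg 3: a=5 b=-9891/1906 c=-9813/953 d=10457/1906
  seg 4: a=-5 b=-8886/953 c=11745/1906 d=-1305/1906
S(3/2) = -66319/15248

Δ: Δ0=-4, Δ1=-1, Δ2=9/2, Δ3=-10, Δ4=3
row 1: diag=4, rhs=18; c'=1/4, d'=9/2
row 2: denom=6−1·1/4=23/4; d'=(33−1·9/2)/(23/4)=114/23
row 3: denom=6−2·8/23=122/23; d'=(-87−2·114/23)/(122/23)=-2229/122
row 4: denom=8−1·23/122=953/122; d'=(78−1·-2229/122)/(953/122)=11745/953
back: M4=11745/953
back: M3=-2229/122−23/122·11745/953=-19626/953
back: M2=114/23−8/23·-19626/953=11550/953
back: M1=9/2−1/4·11550/953=1401/953
M: M0=0, M1=1401/953, M2=11550/953, M3=-19626/953, M4=11745/953, M5=0
seg 0: a=1, c=M0/2=0, d=(M1−M0)/(6·1)=467/1906, b=Δ0−h0·(2M0+M1)/6=-8091/1906
seg 1: a=-3, c=M1/2=1401/1906, d=(M2−M1)/(6·1)=3383/1906, b=Δ1−h1·(2M1+M2)/6=-3345/953
seg 2: a=-4, c=M2/2=5775/953, d=(M3−M2)/(6·2)=-2598/953, b=Δ2−h2·(2M2+M3)/6=6261/1906
seg 3: a=5, c=M3/2=-9813/953, d=(M4−M3)/(6·1)=10457/1906, b=Δ3−h3·(2M3+M4)/6=-9891/1906
seg 4: a=-5, c=M4/2=11745/1906, d=(M5−M4)/(6·3)=-1305/1906, b=Δ4−h4·(2M4+M5)/6=-8886/953
t_q=3/2 → seg 1, τ=1/2; S=-3+-3345/953·τ+1401/1906·τ²+3383/1906·τ³=-66319/15248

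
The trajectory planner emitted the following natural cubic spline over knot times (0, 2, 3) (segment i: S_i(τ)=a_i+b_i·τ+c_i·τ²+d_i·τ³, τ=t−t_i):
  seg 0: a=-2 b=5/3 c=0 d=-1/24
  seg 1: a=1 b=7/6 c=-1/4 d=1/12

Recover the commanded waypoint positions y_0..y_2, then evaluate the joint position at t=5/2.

y_0 = S_0(0) = a_0 = -2
y_1 = S_1(0) = a_1 = 1
y_2 = S_1(1) = 2
t_q=5/2 is in segment 1 (τ=1/2); S_1(τ)=49/32

y_0=-2 y_1=1 y_2=2
S(5/2) = 49/32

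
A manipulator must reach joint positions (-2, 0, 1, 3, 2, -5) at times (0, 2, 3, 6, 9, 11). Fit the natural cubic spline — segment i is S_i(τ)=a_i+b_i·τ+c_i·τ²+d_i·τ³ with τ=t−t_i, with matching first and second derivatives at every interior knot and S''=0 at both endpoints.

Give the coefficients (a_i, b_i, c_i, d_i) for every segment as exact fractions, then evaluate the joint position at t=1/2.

  seg 0: a=-2 b=4606/4677 c=0 d=71/18708
  seg 1: a=0 b=4819/4677 c=71/3118 d=-497/9354
  seg 2: a=1 b=8573/9354 c=-213/1559 d=499/28062
  seg 3: a=3 b=2698/4677 c=73/3118 d=-1019/9354
  seg 4: a=2 b=-20803/9354 c=-1492/1559 d=746/4677
S(1/2) = -75187/49888

Δ: Δ0=1, Δ1=1, Δ2=2/3, Δ3=-1/3, Δ4=-7/2
row 1: diag=6, rhs=0; c'=1/6, d'=0
row 2: denom=8−1·1/6=47/6; d'=(-2−1·0)/(47/6)=-12/47
row 3: denom=12−3·18/47=510/47; d'=(-6−3·-12/47)/(510/47)=-41/85
row 4: denom=10−3·47/170=1559/170; d'=(-19−3·-41/85)/(1559/170)=-2984/1559
back: M4=-2984/1559
back: M3=-41/85−47/170·-2984/1559=73/1559
back: M2=-12/47−18/47·73/1559=-426/1559
back: M1=0−1/6·-426/1559=71/1559
M: M0=0, M1=71/1559, M2=-426/1559, M3=73/1559, M4=-2984/1559, M5=0
seg 0: a=-2, c=M0/2=0, d=(M1−M0)/(6·2)=71/18708, b=Δ0−h0·(2M0+M1)/6=4606/4677
seg 1: a=0, c=M1/2=71/3118, d=(M2−M1)/(6·1)=-497/9354, b=Δ1−h1·(2M1+M2)/6=4819/4677
seg 2: a=1, c=M2/2=-213/1559, d=(M3−M2)/(6·3)=499/28062, b=Δ2−h2·(2M2+M3)/6=8573/9354
seg 3: a=3, c=M3/2=73/3118, d=(M4−M3)/(6·3)=-1019/9354, b=Δ3−h3·(2M3+M4)/6=2698/4677
seg 4: a=2, c=M4/2=-1492/1559, d=(M5−M4)/(6·2)=746/4677, b=Δ4−h4·(2M4+M5)/6=-20803/9354
t_q=1/2 → seg 0, τ=1/2; S=-2+4606/4677·τ+0·τ²+71/18708·τ³=-75187/49888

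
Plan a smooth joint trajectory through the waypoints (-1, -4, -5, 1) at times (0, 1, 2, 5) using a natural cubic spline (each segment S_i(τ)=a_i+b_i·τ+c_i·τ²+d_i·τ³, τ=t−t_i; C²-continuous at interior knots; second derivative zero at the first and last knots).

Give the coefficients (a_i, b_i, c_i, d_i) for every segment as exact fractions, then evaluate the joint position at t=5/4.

  seg 0: a=-1 b=-106/31 c=0 d=13/31
  seg 1: a=-4 b=-67/31 c=39/31 d=-3/31
  seg 2: a=-5 b=2/31 c=30/31 d=-10/93
S(5/4) = -8855/1984

Δ: Δ0=-3, Δ1=-1, Δ2=2
row 1: diag=4, rhs=12; c'=1/4, d'=3
row 2: denom=8−1·1/4=31/4; d'=(18−1·3)/(31/4)=60/31
back: M2=60/31
back: M1=3−1/4·60/31=78/31
M: M0=0, M1=78/31, M2=60/31, M3=0
seg 0: a=-1, c=M0/2=0, d=(M1−M0)/(6·1)=13/31, b=Δ0−h0·(2M0+M1)/6=-106/31
seg 1: a=-4, c=M1/2=39/31, d=(M2−M1)/(6·1)=-3/31, b=Δ1−h1·(2M1+M2)/6=-67/31
seg 2: a=-5, c=M2/2=30/31, d=(M3−M2)/(6·3)=-10/93, b=Δ2−h2·(2M2+M3)/6=2/31
t_q=5/4 → seg 1, τ=1/4; S=-4+-67/31·τ+39/31·τ²+-3/31·τ³=-8855/1984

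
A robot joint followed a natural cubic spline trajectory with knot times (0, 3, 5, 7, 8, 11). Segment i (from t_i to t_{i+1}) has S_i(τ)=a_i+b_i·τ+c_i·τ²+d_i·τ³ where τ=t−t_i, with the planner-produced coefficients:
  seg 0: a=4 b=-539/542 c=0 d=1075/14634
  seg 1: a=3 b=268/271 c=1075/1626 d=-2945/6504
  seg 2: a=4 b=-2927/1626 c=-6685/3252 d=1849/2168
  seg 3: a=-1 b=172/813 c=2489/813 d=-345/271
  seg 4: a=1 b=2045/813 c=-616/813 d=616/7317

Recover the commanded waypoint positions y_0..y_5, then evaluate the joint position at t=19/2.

y_0 = S_0(0) = a_0 = 4
y_1 = S_1(0) = a_1 = 3
y_2 = S_2(0) = a_2 = 4
y_3 = S_3(0) = a_3 = -1
y_4 = S_4(0) = a_4 = 1
y_5 = S_4(3) = 4
t_q=19/2 is in segment 4 (τ=3/2); S_4(τ)=1817/542

y_0=4 y_1=3 y_2=4 y_3=-1 y_4=1 y_5=4
S(19/2) = 1817/542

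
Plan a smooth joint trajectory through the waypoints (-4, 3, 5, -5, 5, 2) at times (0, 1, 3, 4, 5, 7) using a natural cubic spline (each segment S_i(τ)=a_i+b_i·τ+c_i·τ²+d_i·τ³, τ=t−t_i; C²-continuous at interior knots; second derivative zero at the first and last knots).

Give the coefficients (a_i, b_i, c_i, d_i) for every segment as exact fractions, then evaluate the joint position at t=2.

Δ: Δ0=7, Δ1=1, Δ2=-10, Δ3=10, Δ4=-3/2
row 1: diag=6, rhs=-36; c'=1/3, d'=-6
row 2: denom=6−2·1/3=16/3; d'=(-66−2·-6)/(16/3)=-81/8
row 3: denom=4−1·3/16=61/16; d'=(120−1·-81/8)/(61/16)=2082/61
row 4: denom=6−1·16/61=350/61; d'=(-69−1·2082/61)/(350/61)=-6291/350
back: M4=-6291/350
back: M3=2082/61−16/61·-6291/350=6798/175
back: M2=-81/8−3/16·6798/175=-6093/350
back: M1=-6−1/3·-6093/350=-69/350
M: M0=0, M1=-69/350, M2=-6093/350, M3=6798/175, M4=-6291/350, M5=0
seg 0: a=-4, c=M0/2=0, d=(M1−M0)/(6·1)=-23/700, b=Δ0−h0·(2M0+M1)/6=4923/700
seg 1: a=3, c=M1/2=-69/700, d=(M2−M1)/(6·2)=-251/175, b=Δ1−h1·(2M1+M2)/6=2427/350
seg 2: a=5, c=M2/2=-6093/700, d=(M3−M2)/(6·1)=6563/700, b=Δ2−h2·(2M2+M3)/6=-747/70
seg 3: a=-5, c=M3/2=3399/175, d=(M4−M3)/(6·1)=-947/100, b=Δ3−h3·(2M3+M4)/6=33/700
seg 4: a=5, c=M4/2=-6291/700, d=(M5−M4)/(6·2)=2097/1400, b=Δ4−h4·(2M4+M5)/6=3669/350
t_q=2 → seg 1, τ=1; S=3+2427/350·τ+-69/700·τ²+-251/175·τ³=5881/700

  seg 0: a=-4 b=4923/700 c=0 d=-23/700
  seg 1: a=3 b=2427/350 c=-69/700 d=-251/175
  seg 2: a=5 b=-747/70 c=-6093/700 d=6563/700
  seg 3: a=-5 b=33/700 c=3399/175 d=-947/100
  seg 4: a=5 b=3669/350 c=-6291/700 d=2097/1400
S(2) = 5881/700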